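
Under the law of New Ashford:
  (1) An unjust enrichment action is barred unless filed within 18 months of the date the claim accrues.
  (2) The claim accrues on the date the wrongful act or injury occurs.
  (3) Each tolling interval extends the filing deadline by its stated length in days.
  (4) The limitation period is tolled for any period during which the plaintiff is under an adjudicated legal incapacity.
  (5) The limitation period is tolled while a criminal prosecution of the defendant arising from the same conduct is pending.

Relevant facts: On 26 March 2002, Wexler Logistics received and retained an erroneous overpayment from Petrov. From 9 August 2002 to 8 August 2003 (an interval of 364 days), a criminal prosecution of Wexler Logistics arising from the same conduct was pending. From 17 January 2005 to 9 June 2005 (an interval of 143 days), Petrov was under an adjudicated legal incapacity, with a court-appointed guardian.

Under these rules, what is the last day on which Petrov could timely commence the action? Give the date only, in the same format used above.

The claim accrued on 26 March 2002, when the wrongful act occurred.
Adding the 18 months base period to 26 March 2002 gives a deadline of 26 September 2003, before any tolling.
The period was tolled for 364 days by the pending criminal prosecution (9 August 2002 to 8 August 2003), pushing the deadline to 24 September 2004.
The plaintiff's legal incapacity starting 17 January 2005 came too late — the period had run on 24 September 2004 — and so does not extend the deadline.

24 September 2004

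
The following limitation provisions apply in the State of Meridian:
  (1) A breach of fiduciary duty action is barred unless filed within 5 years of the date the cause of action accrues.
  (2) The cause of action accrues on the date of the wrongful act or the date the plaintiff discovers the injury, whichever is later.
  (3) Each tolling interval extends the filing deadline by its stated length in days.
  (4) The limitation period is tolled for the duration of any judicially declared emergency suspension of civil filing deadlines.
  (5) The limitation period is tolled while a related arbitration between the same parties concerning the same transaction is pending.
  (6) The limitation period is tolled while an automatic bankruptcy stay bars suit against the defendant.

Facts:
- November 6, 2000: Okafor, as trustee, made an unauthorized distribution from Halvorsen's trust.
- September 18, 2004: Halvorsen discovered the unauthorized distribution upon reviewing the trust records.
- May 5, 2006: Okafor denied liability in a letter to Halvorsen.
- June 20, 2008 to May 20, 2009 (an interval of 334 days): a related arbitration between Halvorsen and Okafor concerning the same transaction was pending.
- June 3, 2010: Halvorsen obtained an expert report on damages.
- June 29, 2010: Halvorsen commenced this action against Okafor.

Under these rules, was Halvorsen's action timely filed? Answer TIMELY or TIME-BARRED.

TIMELY

Taking the later of the act (November 6, 2000) and discovery (September 18, 2004), the claim accrued on September 18, 2004.
The untolled deadline — 5 years after September 18, 2004 — is September 18, 2009.
The pending related arbitration from June 20, 2008 to May 20, 2009 tolled the period for 334 days, extending the deadline to August 18, 2010.
Nothing else in the chronology tolls or restarts the period.
Filing on June 29, 2010 beat the August 18, 2010 deadline — the action is timely.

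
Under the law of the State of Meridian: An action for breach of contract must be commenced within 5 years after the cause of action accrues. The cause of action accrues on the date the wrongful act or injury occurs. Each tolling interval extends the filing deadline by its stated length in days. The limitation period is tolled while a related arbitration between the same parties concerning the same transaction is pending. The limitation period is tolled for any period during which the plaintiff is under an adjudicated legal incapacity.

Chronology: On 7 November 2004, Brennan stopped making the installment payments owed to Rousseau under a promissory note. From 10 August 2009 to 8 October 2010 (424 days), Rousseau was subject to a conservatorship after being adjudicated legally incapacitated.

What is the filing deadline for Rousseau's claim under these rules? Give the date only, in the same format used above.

5 January 2011

The claim accrued on 7 November 2004, when the wrongful act occurred.
The untolled deadline — 5 years after 7 November 2004 — is 7 November 2009.
The period was tolled for 424 days by the plaintiff's legal incapacity (10 August 2009 to 8 October 2010), pushing the deadline to 5 January 2011.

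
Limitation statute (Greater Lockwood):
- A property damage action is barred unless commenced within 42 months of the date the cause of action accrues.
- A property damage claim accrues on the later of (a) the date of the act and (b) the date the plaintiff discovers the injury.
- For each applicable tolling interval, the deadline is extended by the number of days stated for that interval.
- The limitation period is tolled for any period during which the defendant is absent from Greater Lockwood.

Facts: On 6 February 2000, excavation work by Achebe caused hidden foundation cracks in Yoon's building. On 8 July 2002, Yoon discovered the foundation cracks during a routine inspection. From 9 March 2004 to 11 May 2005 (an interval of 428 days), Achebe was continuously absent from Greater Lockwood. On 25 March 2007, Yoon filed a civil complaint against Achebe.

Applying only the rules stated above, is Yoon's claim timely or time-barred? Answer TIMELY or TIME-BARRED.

Because discovery on 8 July 2002 post-dates the 6 February 2000 act, accrual under the later-of rule falls on 8 July 2002.
Adding the 42 months base period to 8 July 2002 gives a deadline of 8 January 2006, before any tolling.
Because the defendant's absence from the jurisdiction ran from 9 March 2004 to 11 May 2005, the deadline is extended by 428 days to 12 March 2007.
Yoon filed on 25 March 2007, after the 12 March 2007 deadline, so the action is time-barred.

TIME-BARRED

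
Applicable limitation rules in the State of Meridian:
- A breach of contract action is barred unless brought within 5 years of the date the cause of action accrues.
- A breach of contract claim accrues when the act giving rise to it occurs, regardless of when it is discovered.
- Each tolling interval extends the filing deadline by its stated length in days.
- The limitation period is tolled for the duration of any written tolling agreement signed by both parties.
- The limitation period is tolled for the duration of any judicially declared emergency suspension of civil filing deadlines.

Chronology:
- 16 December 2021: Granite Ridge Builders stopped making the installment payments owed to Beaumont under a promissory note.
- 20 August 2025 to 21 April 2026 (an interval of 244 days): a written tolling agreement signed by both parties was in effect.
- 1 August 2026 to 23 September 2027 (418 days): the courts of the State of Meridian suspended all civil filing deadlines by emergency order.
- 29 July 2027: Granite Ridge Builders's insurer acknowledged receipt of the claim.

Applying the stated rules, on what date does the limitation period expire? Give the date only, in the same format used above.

The cause of action accrued on 16 December 2021, the date of the act.
5 years from 16 December 2021 is 16 December 2026.
The period was tolled for 244 days by the written tolling agreement (20 August 2025 to 21 April 2026), pushing the deadline to 17 August 2027.
The period was tolled for 418 days by the emergency suspension of filing deadlines (1 August 2026 to 23 September 2027), pushing the deadline to 8 October 2028.
None of the other events listed affects the running of the period under the stated rules.

8 October 2028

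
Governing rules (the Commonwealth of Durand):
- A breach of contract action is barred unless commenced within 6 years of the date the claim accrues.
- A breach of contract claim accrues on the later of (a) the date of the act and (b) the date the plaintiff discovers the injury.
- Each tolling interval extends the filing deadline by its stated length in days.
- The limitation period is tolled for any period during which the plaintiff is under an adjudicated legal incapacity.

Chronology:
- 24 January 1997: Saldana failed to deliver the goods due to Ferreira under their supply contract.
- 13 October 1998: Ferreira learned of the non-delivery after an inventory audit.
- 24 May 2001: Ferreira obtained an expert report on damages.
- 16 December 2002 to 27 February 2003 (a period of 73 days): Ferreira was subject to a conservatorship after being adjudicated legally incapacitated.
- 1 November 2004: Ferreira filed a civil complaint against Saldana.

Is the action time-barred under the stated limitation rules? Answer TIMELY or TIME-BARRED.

The claim accrued on 13 October 1998 — the later of the 24 January 1997 act and the 13 October 1998 discovery.
The untolled deadline — 6 years after 13 October 1998 — is 13 October 2004.
The period was tolled for 73 days by the plaintiff's legal incapacity (16 December 2002 to 27 February 2003), pushing the deadline to 25 December 2004.
None of the other events listed affects the running of the period under the stated rules.
Ferreira filed on 1 November 2004, before the 25 December 2004 deadline, so the action is timely.

TIMELY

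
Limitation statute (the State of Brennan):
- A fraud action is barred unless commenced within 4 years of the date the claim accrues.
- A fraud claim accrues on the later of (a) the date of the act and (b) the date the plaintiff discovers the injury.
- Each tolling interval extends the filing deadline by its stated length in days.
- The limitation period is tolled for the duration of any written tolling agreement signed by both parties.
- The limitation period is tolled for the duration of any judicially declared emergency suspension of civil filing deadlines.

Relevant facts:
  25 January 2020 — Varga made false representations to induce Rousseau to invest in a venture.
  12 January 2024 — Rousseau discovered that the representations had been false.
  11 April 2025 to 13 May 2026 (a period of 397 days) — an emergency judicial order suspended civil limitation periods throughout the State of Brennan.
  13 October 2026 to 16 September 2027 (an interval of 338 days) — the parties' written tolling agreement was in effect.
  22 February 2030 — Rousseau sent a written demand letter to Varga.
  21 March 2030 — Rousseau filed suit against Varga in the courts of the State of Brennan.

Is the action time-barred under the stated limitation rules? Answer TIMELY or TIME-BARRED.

Taking the later of the act (25 January 2020) and discovery (12 January 2024), the claim accrued on 12 January 2024.
Adding the 4 years base period to 12 January 2024 gives a deadline of 12 January 2028, before any tolling.
The period was tolled for 397 days by the emergency suspension of filing deadlines (11 April 2025 to 13 May 2026), pushing the deadline to 12 February 2029.
The written tolling agreement from 13 October 2026 to 16 September 2027 tolled the period for 338 days, extending the deadline to 16 January 2030.
Nothing else in the chronology tolls or restarts the period.
Rousseau filed on 21 March 2030, after the 16 January 2030 deadline, so the action is time-barred.

TIME-BARRED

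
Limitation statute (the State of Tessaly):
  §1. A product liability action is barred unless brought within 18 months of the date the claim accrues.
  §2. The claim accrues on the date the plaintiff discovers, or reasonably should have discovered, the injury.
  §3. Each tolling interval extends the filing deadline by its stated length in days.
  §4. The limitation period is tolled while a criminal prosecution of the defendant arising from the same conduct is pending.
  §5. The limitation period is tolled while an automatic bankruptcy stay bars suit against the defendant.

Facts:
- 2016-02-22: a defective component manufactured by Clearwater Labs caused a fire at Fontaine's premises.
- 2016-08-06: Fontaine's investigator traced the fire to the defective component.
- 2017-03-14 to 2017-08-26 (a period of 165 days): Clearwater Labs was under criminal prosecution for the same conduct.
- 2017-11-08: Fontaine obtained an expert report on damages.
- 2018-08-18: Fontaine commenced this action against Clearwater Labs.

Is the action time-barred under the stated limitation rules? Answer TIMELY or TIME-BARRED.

Under the discovery rule, the claim accrued on 2016-08-06, when Fontaine discovered the injury — not on the 2016-02-22 date of the underlying act.
The untolled deadline — 18 months after 2016-08-06 — is 2018-02-06.
The pending criminal prosecution from 2017-03-14 to 2017-08-26 tolled the period for 165 days, extending the deadline to 2018-07-21.
The other events in the timeline have no effect on the limitation period under the stated rules.
Fontaine filed on 2018-08-18, after the 2018-07-21 deadline, so the action is time-barred.

TIME-BARRED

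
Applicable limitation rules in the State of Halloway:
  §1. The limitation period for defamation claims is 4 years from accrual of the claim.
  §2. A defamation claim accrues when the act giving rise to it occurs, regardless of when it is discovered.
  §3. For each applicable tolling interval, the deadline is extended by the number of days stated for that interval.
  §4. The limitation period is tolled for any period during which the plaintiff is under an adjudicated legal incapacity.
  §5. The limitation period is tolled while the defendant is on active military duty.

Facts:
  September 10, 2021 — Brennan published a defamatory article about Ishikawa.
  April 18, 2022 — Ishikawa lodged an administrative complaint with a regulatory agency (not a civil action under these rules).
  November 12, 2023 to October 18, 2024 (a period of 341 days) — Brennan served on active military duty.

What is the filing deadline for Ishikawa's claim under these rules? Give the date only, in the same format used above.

The limitation period began to run on September 10, 2021.
4 years from September 10, 2021 is September 10, 2025.
The period was tolled for 341 days by the defendant's active military service (November 12, 2023 to October 18, 2024), pushing the deadline to August 17, 2026.
None of the other events listed affects the running of the period under the stated rules.

August 17, 2026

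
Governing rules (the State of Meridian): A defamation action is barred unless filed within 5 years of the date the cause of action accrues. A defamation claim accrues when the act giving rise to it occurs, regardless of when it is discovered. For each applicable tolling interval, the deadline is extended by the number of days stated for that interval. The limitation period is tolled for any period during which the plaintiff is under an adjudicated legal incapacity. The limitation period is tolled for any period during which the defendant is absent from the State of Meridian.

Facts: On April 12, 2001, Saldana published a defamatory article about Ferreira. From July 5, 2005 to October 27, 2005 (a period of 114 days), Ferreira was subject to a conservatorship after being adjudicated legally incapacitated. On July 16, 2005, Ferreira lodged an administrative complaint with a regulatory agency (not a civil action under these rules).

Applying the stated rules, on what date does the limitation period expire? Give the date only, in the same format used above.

The claim accrued on April 12, 2001, when the wrongful act occurred.
5 years from April 12, 2001 is April 12, 2006.
Because the plaintiff's legal incapacity ran from July 5, 2005 to October 27, 2005, the deadline is extended by 114 days to August 4, 2006.
Nothing else in the chronology tolls or restarts the period.

August 4, 2006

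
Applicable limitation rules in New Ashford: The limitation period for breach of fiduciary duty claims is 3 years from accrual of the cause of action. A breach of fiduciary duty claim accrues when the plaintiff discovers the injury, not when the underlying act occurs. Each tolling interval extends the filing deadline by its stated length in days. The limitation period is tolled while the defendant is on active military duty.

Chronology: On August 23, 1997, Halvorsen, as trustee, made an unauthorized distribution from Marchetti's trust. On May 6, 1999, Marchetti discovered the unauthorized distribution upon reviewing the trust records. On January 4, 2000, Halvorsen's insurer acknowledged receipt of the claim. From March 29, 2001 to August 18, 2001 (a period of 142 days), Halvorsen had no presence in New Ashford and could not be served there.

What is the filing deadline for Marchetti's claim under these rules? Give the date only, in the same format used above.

May 6, 2002

Accrual is tied to discovery, so the period began on May 6, 1999 rather than on August 23, 1997 when the act occurred.
Adding the 3 years base period to May 6, 1999 gives a deadline of May 6, 2002, before any tolling.
Although the defendant's absence ran from March 29, 2001 to August 18, 2001, the stated rules do not make that a tolling event, so it is disregarded.
The other events in the timeline have no effect on the limitation period under the stated rules.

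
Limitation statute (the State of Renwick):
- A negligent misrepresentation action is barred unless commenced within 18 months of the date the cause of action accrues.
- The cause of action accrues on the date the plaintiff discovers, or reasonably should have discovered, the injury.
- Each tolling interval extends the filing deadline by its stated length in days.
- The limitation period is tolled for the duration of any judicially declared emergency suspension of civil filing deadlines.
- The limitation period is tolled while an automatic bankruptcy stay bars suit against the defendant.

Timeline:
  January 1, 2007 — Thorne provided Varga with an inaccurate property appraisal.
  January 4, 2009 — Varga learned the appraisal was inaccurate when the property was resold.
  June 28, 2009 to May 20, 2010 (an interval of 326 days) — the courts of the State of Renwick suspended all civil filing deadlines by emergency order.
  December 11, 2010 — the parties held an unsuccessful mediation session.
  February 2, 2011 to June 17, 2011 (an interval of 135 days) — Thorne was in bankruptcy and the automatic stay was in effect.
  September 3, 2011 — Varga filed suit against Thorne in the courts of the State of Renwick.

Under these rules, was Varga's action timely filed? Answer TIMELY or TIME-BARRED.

The claim did not accrue until Varga discovered the injury on January 4, 2009; the January 1, 2007 act date does not start the clock under the stated rule.
The untolled deadline — 18 months after January 4, 2009 — is July 4, 2010.
The emergency suspension of filing deadlines from June 28, 2009 to May 20, 2010 tolled the period for 326 days, extending the deadline to May 26, 2011.
Because the automatic bankruptcy stay ran from February 2, 2011 to June 17, 2011, the deadline is extended by 135 days to October 8, 2011.
The other events in the timeline have no effect on the limitation period under the stated rules.
Varga filed on September 3, 2011, before the October 8, 2011 deadline, so the action is timely.

TIMELY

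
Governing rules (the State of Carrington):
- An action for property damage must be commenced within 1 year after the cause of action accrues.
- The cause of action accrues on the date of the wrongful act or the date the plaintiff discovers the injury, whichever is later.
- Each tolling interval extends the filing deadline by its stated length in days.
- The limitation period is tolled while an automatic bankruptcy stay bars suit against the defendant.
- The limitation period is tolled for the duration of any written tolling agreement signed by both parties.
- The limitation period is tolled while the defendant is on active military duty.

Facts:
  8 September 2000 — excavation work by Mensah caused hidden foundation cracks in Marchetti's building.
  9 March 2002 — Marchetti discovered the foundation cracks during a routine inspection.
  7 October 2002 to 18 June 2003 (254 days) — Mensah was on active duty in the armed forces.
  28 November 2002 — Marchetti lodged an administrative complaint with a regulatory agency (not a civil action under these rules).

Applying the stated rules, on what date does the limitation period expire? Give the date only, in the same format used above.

18 November 2003

Because discovery on 9 March 2002 post-dates the 8 September 2000 act, accrual under the later-of rule falls on 9 March 2002.
Adding the 1 year base period to 9 March 2002 gives a deadline of 9 March 2003, before any tolling.
The period was tolled for 254 days by the defendant's active military service (7 October 2002 to 18 June 2003), pushing the deadline to 18 November 2003.
The other events in the timeline have no effect on the limitation period under the stated rules.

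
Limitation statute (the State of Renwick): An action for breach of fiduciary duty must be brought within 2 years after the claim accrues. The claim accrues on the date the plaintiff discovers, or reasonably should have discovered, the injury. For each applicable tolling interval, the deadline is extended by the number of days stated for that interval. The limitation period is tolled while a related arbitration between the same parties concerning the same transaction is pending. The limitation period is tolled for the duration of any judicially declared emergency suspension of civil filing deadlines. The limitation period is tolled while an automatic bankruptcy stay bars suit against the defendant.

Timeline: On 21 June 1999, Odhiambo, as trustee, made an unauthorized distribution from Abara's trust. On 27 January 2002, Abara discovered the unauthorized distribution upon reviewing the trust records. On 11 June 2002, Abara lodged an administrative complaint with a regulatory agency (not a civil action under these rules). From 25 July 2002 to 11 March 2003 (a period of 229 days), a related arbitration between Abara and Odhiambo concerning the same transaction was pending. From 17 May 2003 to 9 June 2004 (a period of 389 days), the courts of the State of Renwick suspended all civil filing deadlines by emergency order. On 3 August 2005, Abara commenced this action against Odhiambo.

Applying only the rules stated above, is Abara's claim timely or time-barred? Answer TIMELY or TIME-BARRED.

Under the discovery rule, the claim accrued on 27 January 2002, when Abara discovered the injury — not on the 21 June 1999 date of the underlying act.
The untolled deadline — 2 years after 27 January 2002 — is 27 January 2004.
Because the pending related arbitration ran from 25 July 2002 to 11 March 2003, the deadline is extended by 229 days to 12 September 2004.
The period was tolled for 389 days by the emergency suspension of filing deadlines (17 May 2003 to 9 June 2004), pushing the deadline to 6 October 2005.
Nothing else in the chronology tolls or restarts the period.
Filing on 3 August 2005 beat the 6 October 2005 deadline — the action is timely.

TIMELY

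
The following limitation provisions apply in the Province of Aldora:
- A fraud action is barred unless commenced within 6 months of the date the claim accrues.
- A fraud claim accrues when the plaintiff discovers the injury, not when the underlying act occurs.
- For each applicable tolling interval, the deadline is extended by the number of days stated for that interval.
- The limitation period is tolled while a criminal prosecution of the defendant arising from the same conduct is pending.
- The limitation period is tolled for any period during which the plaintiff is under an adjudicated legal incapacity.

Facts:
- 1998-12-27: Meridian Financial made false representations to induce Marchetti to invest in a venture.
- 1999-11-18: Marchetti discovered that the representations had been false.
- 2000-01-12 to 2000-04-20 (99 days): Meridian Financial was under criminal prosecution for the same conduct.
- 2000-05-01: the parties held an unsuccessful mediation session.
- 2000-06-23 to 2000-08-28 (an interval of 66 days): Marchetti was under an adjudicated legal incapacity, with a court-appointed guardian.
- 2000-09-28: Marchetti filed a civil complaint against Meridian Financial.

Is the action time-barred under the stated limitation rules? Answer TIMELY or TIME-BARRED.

TIMELY

Accrual is tied to discovery, so the period began on 1999-11-18 rather than on 1998-12-27 when the act occurred.
The untolled deadline — 6 months after 1999-11-18 — is 2000-05-18.
Because the pending criminal prosecution ran from 2000-01-12 to 2000-04-20, the deadline is extended by 99 days to 2000-08-25.
The plaintiff's legal incapacity from 2000-06-23 to 2000-08-28 tolled the period for 66 days, extending the deadline to 2000-10-30.
The other events in the timeline have no effect on the limitation period under the stated rules.
Marchetti filed on 2000-09-28, before the 2000-10-30 deadline, so the action is timely.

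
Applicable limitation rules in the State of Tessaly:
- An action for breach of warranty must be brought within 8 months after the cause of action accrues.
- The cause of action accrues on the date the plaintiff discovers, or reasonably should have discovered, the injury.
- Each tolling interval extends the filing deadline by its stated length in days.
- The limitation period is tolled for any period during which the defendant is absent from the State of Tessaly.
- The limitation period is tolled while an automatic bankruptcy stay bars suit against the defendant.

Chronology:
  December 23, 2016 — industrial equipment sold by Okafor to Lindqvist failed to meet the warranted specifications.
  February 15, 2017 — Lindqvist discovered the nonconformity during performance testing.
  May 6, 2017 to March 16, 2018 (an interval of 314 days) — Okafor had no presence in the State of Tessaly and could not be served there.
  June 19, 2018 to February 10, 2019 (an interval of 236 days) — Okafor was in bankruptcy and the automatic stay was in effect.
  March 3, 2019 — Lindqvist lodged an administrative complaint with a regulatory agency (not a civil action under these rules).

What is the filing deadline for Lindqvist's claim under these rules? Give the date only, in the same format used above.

April 18, 2019

Under the discovery rule, the claim accrued on February 15, 2017, when Lindqvist discovered the injury — not on the December 23, 2016 date of the underlying act.
The untolled deadline — 8 months after February 15, 2017 — is October 15, 2017.
The defendant's absence from the jurisdiction from May 6, 2017 to March 16, 2018 tolled the period for 314 days, extending the deadline to August 25, 2018.
The automatic bankruptcy stay from June 19, 2018 to February 10, 2019 tolled the period for 236 days, extending the deadline to April 18, 2019.
The other events in the timeline have no effect on the limitation period under the stated rules.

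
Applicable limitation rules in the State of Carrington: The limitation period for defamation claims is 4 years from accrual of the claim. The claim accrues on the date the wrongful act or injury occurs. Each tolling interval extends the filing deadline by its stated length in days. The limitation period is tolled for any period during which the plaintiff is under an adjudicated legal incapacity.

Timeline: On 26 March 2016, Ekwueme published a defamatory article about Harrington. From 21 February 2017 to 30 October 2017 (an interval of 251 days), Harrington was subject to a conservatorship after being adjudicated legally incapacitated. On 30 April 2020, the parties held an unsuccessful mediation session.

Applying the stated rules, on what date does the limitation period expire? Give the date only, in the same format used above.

The limitation period began to run on 26 March 2016.
Adding the 4 years base period to 26 March 2016 gives a deadline of 26 March 2020, before any tolling.
The period was tolled for 251 days by the plaintiff's legal incapacity (21 February 2017 to 30 October 2017), pushing the deadline to 2 December 2020.
The other events in the timeline have no effect on the limitation period under the stated rules.

2 December 2020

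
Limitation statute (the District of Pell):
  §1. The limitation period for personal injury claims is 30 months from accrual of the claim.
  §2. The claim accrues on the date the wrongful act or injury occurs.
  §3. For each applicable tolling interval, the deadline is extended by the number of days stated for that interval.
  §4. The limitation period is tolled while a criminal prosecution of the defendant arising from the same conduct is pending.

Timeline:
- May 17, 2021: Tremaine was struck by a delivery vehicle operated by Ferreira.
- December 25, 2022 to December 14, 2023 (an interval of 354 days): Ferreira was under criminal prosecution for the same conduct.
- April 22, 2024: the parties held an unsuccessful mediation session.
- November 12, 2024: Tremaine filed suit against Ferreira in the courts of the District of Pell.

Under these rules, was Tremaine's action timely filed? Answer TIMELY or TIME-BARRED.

The limitation period began to run on May 17, 2021.
Adding the 30 months base period to May 17, 2021 gives a deadline of November 17, 2023, before any tolling.
The period was tolled for 354 days by the pending criminal prosecution (December 25, 2022 to December 14, 2023), pushing the deadline to November 5, 2024.
The other events in the timeline have no effect on the limitation period under the stated rules.
Filing on November 12, 2024 missed the November 5, 2024 deadline — the action is time-barred.

TIME-BARRED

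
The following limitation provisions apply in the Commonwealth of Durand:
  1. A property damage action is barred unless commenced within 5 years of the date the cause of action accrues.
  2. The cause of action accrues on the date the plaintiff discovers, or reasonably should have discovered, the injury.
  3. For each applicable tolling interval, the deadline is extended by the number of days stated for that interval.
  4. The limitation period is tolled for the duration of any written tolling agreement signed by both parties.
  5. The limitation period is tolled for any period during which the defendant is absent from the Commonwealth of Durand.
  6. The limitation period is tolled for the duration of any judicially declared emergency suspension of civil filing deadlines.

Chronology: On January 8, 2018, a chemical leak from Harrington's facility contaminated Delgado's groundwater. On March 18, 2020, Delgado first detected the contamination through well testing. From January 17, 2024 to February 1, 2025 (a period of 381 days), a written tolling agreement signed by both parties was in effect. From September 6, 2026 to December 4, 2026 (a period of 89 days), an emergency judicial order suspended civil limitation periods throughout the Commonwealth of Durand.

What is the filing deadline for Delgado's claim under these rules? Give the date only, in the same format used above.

Accrual is tied to discovery, so the period began on March 18, 2020 rather than on January 8, 2018 when the act occurred.
Adding the 5 years base period to March 18, 2020 gives a deadline of March 18, 2025, before any tolling.
Because the written tolling agreement ran from January 17, 2024 to February 1, 2025, the deadline is extended by 381 days to April 3, 2026.
The emergency suspension of filing deadlines starting September 6, 2026 came too late — the period had run on April 3, 2026 — and so does not extend the deadline.

April 3, 2026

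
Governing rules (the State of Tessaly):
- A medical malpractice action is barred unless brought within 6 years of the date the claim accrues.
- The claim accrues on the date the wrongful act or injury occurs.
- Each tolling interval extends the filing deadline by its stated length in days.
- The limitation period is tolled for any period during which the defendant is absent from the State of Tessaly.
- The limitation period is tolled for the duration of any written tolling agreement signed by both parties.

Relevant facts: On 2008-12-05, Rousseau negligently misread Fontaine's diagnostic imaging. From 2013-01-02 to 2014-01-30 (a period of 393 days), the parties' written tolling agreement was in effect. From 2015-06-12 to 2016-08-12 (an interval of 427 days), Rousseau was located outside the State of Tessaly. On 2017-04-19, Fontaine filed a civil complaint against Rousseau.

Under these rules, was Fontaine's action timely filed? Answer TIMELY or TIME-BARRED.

The claim accrued on 2008-12-05, when the wrongful act occurred.
6 years from 2008-12-05 is 2014-12-05.
Because the written tolling agreement ran from 2013-01-02 to 2014-01-30, the deadline is extended by 393 days to 2016-01-02.
The period was tolled for 427 days by the defendant's absence from the jurisdiction (2015-06-12 to 2016-08-12), pushing the deadline to 2017-03-04.
Fontaine filed on 2017-04-19, after the 2017-03-04 deadline, so the action is time-barred.

TIME-BARRED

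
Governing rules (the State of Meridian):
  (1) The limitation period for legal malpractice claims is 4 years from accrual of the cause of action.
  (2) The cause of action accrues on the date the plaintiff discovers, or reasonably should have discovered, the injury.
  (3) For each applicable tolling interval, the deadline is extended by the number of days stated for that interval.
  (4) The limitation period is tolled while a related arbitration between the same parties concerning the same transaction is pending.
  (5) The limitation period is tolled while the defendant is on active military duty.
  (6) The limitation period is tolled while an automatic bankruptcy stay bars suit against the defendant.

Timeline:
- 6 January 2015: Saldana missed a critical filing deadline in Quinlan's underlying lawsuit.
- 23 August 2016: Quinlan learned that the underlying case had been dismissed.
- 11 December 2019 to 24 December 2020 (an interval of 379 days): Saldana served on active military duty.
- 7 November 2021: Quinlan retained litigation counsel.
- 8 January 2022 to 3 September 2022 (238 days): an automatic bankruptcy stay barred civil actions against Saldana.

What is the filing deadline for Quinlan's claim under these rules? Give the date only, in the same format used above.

Under the discovery rule, the claim accrued on 23 August 2016, when Quinlan discovered the injury — not on the 6 January 2015 date of the underlying act.
The untolled deadline — 4 years after 23 August 2016 — is 23 August 2020.
The period was tolled for 379 days by the defendant's active military service (11 December 2019 to 24 December 2020), pushing the deadline to 6 September 2021.
The automatic bankruptcy stay from 8 January 2022 to 3 September 2022 began after the period had already run on 6 September 2021, so it has no tolling effect.
None of the other events listed affects the running of the period under the stated rules.

6 September 2021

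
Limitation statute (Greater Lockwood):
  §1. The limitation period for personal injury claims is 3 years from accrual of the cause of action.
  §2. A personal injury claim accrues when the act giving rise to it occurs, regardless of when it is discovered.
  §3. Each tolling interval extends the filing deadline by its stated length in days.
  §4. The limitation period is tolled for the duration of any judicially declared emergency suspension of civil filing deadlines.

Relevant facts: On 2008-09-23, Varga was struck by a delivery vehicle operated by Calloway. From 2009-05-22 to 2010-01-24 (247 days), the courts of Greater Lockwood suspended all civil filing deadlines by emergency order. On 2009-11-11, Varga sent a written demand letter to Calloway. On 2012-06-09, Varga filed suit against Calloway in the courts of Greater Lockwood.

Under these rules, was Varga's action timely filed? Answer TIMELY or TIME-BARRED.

The claim accrued on 2008-09-23, when the wrongful act occurred.
3 years from 2008-09-23 is 2011-09-23.
The period was tolled for 247 days by the emergency suspension of filing deadlines (2009-05-22 to 2010-01-24), pushing the deadline to 2012-05-27.
Nothing else in the chronology tolls or restarts the period.
Filing on 2012-06-09 missed the 2012-05-27 deadline — the action is time-barred.

TIME-BARRED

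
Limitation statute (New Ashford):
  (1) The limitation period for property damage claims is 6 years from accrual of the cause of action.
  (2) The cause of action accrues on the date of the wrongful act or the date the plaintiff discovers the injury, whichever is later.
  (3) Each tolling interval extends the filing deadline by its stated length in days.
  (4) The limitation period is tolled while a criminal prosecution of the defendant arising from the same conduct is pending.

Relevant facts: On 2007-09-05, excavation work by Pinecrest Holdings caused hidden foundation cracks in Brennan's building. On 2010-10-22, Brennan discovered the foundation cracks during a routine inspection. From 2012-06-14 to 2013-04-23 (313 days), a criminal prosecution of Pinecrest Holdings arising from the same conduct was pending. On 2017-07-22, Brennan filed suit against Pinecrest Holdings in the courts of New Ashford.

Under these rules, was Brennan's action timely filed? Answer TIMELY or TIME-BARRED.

TIMELY

Taking the later of the act (2007-09-05) and discovery (2010-10-22), the claim accrued on 2010-10-22.
Adding the 6 years base period to 2010-10-22 gives a deadline of 2016-10-22, before any tolling.
Because the pending criminal prosecution ran from 2012-06-14 to 2013-04-23, the deadline is extended by 313 days to 2017-08-31.
The 2017-07-22 filing precedes the 2017-08-31 deadline; the claim is timely.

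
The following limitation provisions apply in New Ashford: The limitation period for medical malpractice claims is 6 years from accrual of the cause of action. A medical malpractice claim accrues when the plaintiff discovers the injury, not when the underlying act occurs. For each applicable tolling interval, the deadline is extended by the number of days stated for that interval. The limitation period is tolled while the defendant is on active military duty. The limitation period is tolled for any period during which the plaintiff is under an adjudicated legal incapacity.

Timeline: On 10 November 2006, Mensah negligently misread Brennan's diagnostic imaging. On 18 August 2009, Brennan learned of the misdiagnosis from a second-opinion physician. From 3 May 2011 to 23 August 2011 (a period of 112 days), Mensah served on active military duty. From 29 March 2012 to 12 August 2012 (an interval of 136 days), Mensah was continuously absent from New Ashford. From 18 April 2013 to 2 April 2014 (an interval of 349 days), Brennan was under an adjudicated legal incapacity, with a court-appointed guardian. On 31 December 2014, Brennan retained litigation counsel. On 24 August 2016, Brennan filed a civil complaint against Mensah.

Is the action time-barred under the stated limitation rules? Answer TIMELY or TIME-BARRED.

TIMELY

The claim did not accrue until Brennan discovered the injury on 18 August 2009; the 10 November 2006 act date does not start the clock under the stated rule.
6 years from 18 August 2009 is 18 August 2015.
The period was tolled for 112 days by the defendant's active military service (3 May 2011 to 23 August 2011), pushing the deadline to 8 December 2015.
The plaintiff's legal incapacity from 18 April 2013 to 2 April 2014 tolled the period for 349 days, extending the deadline to 21 November 2016.
No stated provision tolls the period for the defendant's absence, so the interval from 29 March 2012 to 12 August 2012 has no effect on the deadline.
The other events in the timeline have no effect on the limitation period under the stated rules.
Brennan filed on 24 August 2016, before the 21 November 2016 deadline, so the action is timely.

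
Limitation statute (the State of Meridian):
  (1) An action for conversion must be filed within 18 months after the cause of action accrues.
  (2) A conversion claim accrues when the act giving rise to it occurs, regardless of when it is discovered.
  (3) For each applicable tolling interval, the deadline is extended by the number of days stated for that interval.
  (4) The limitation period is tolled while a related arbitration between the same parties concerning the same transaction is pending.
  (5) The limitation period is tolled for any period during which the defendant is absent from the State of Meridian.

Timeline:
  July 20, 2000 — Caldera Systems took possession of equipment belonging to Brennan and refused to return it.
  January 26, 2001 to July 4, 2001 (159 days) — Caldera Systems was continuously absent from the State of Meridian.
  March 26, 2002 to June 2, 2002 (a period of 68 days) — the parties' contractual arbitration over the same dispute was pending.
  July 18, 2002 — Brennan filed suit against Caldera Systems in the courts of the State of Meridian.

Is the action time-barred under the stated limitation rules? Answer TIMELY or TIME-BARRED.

TIMELY

The cause of action accrued on July 20, 2000, the date of the act.
Adding the 18 months base period to July 20, 2000 gives a deadline of January 20, 2002, before any tolling.
The period was tolled for 159 days by the defendant's absence from the jurisdiction (January 26, 2001 to July 4, 2001), pushing the deadline to June 28, 2002.
The period was tolled for 68 days by the pending related arbitration (March 26, 2002 to June 2, 2002), pushing the deadline to September 4, 2002.
Brennan filed on July 18, 2002, before the September 4, 2002 deadline, so the action is timely.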